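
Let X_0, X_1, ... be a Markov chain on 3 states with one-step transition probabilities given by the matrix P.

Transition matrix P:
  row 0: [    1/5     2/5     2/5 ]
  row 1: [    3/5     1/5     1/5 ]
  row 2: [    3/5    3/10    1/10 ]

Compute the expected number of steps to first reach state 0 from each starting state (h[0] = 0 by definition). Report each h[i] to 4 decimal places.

First-step conditioning: h[0] = 0; for i ≠ 0, h[i] = 1 + Σ_k P[i][k]·h[k].
  h[1] = 1 + 1/5·h[1] + 1/5·h[2]
  h[2] = 1 + 3/10·h[1] + 1/10·h[2]
Solving the 2×2 linear system over states ≠ 0 gives exactly h = [0, 5/3, 5/3] (h[0] = 0 is the target).

h = [0.0000, 1.6667, 1.6667]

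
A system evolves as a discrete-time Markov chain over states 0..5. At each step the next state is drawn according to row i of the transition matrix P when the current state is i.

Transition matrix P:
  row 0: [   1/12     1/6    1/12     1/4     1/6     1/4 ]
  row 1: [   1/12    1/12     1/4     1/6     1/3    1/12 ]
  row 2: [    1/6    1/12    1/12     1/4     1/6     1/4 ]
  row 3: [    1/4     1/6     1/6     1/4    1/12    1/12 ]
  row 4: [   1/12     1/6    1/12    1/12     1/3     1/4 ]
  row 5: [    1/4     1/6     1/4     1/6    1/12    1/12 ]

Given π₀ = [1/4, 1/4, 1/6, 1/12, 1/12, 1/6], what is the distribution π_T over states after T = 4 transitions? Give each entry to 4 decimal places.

π = [0.1557, 0.1422, 0.1508, 0.1922, 0.1926, 0.1665]

t=0: π = [0.2500, 0.2500, 0.1667, 0.0833, 0.0833, 0.1667]
t=1: π = [0.1389, 0.1319, 0.1597, 0.2014, 0.2014, 0.1667]
t=2: π = [0.1580, 0.1424, 0.1499, 0.1916, 0.1916, 0.1667]
t=3: π = [0.1555, 0.1423, 0.1508, 0.1923, 0.1925, 0.1666]
t=4: π = [0.1557, 0.1422, 0.1508, 0.1922, 0.1926, 0.1665]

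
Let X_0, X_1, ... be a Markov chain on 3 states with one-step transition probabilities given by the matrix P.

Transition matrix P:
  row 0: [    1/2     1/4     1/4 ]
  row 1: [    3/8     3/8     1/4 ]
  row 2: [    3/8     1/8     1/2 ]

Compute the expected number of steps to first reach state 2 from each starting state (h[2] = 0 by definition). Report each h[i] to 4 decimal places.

First-step conditioning: h[2] = 0; for i ≠ 2, h[i] = 1 + Σ_k P[i][k]·h[k].
  h[0] = 1 + 1/2·h[0] + 1/4·h[1]
  h[1] = 1 + 3/8·h[0] + 3/8·h[1]
Solving the 2×2 linear system over states ≠ 2 gives exactly h = [4, 4, 0] (h[2] = 0 is the target).

h = [4.0000, 4.0000, 0.0000]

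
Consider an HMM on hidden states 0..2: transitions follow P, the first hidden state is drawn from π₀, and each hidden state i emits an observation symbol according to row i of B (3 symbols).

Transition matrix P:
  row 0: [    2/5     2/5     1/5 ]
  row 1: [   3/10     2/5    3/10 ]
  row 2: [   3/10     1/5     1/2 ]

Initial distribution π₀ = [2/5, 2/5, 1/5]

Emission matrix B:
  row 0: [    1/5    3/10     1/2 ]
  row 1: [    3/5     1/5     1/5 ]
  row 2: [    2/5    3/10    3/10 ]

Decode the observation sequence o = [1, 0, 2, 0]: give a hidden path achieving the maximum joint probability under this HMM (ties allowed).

path = [0, 1, 0, 1]

t=0: δ = [1.200e-01, 8.000e-02, 6.000e-02]  (obs o_0=1)
t=1: δ = [9.600e-03, 2.880e-02, 1.200e-02]  ψ = [0, 0, 2]  (obs o_1=0)
t=2: δ = [4.320e-03, 2.304e-03, 2.592e-03]  ψ = [1, 1, 1]  (obs o_2=2)
t=3: δ = [3.456e-04, 1.037e-03, 5.184e-04]  ψ = [0, 0, 2]  (obs o_3=0)
backtrack: best end state = 1; path = [0, 1, 0, 1]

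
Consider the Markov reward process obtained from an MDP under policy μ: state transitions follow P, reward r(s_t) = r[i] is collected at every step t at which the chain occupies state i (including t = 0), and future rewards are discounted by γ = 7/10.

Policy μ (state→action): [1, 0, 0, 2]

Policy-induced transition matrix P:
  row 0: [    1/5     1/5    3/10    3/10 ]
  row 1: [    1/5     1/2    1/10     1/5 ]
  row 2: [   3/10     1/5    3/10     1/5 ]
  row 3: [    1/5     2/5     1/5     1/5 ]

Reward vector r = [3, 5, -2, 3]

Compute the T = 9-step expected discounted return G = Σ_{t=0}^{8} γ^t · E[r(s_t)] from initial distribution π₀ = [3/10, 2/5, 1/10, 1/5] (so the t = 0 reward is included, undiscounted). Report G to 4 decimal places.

G = 9.2035

t=0: π = [0.3000, 0.4000, 0.1000, 0.2000], E[r] = 3.3000, γ^t·E[r] = 3.300000, running G = 3.300000
t=1: π = [0.2100, 0.3600, 0.2000, 0.2300], E[r] = 2.7200, γ^t·E[r] = 1.904000, running G = 5.204000
t=2: π = [0.2200, 0.3540, 0.2050, 0.2210], E[r] = 2.6830, γ^t·E[r] = 1.314670, running G = 6.518670
t=3: π = [0.2205, 0.3504, 0.2071, 0.2220], E[r] = 2.6653, γ^t·E[r] = 0.914198, running G = 7.432868
t=4: π = [0.2207, 0.3495, 0.2077, 0.2221], E[r] = 2.6604, γ^t·E[r] = 0.638772, running G = 8.071640
t=5: π = [0.2208, 0.3493, 0.2079, 0.2221], E[r] = 2.6591, γ^t·E[r] = 0.446911, running G = 8.518551
t=6: π = [0.2208, 0.3492, 0.2079, 0.2221], E[r] = 2.6587, γ^t·E[r] = 0.312792, running G = 8.831343
t=7: π = [0.2208, 0.3492, 0.2080, 0.2221], E[r] = 2.6586, γ^t·E[r] = 0.218945, running G = 9.050288
t=8: π = [0.2208, 0.3492, 0.2080, 0.2221], E[r] = 2.6585, γ^t·E[r] = 0.153260, running G = 9.203548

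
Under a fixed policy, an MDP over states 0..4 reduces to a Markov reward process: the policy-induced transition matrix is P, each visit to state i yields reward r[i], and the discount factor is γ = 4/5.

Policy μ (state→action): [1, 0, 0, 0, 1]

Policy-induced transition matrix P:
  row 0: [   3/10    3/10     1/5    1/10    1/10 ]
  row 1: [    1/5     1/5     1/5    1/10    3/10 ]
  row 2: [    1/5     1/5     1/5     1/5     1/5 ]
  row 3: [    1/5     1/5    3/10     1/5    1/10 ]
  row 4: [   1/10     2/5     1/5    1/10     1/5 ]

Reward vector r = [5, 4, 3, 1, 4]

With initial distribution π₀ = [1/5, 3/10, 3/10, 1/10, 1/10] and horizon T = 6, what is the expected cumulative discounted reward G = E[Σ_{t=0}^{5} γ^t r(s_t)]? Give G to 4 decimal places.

t=0: π = [0.2000, 0.3000, 0.3000, 0.1000, 0.1000], E[r] = 3.6000, γ^t·E[r] = 3.600000, running G = 3.600000
t=1: π = [0.2100, 0.2400, 0.2100, 0.1400, 0.2000], E[r] = 3.5800, γ^t·E[r] = 2.864000, running G = 6.464000
t=2: π = [0.2010, 0.2610, 0.2140, 0.1350, 0.1890], E[r] = 3.5820, γ^t·E[r] = 2.292480, running G = 8.756480
t=3: π = [0.2012, 0.2579, 0.2135, 0.1349, 0.1925], E[r] = 3.5830, γ^t·E[r] = 1.834496, running G = 10.590976
t=4: π = [0.2009, 0.2586, 0.2135, 0.1348, 0.1922], E[r] = 3.5829, γ^t·E[r] = 1.467539, running G = 12.058515
t=5: π = [0.2009, 0.2585, 0.2135, 0.1348, 0.1923], E[r] = 3.5829, γ^t·E[r] = 1.174040, running G = 13.232556

G = 13.2326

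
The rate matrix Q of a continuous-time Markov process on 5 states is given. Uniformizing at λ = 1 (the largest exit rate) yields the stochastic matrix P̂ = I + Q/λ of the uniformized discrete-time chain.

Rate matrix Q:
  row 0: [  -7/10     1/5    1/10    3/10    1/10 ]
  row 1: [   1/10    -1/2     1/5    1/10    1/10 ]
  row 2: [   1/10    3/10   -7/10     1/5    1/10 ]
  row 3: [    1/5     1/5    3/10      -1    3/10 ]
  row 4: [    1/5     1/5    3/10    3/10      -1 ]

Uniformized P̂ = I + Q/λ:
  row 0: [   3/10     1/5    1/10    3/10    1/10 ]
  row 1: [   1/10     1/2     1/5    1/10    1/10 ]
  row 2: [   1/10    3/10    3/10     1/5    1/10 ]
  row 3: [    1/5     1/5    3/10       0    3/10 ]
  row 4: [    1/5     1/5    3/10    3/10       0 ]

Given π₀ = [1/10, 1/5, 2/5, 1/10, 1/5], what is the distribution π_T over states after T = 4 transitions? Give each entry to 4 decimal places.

π = [0.1605, 0.3193, 0.2361, 0.1629, 0.1213]

t=0: π = [0.1000, 0.2000, 0.4000, 0.1000, 0.2000]
t=1: π = [0.1500, 0.3000, 0.2600, 0.1900, 0.1000]
t=2: π = [0.1590, 0.3160, 0.2400, 0.1570, 0.1280]
t=3: π = [0.1603, 0.3188, 0.2366, 0.1657, 0.1186]
t=4: π = [0.1605, 0.3193, 0.2361, 0.1629, 0.1213]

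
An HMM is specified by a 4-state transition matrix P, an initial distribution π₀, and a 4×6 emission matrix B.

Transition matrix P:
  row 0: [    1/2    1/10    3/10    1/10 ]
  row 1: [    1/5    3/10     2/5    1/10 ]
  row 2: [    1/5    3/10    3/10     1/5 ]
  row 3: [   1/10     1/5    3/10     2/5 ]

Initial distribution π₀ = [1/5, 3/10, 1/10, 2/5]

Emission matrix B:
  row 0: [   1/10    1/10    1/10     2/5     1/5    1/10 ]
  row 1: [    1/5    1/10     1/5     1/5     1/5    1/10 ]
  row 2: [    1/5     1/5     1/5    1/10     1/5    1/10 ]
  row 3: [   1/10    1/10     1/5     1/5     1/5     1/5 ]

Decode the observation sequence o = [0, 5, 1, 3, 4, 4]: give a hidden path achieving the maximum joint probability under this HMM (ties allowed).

t=0: δ = [2.000e-02, 6.000e-02, 2.000e-02, 4.000e-02]  (obs o_0=0)
t=1: δ = [1.200e-03, 1.800e-03, 2.400e-03, 3.200e-03]  ψ = [1, 1, 1, 3]  (obs o_1=5)
t=2: δ = [6.000e-05, 7.200e-05, 1.920e-04, 1.280e-04]  ψ = [0, 2, 3, 3]  (obs o_2=1)
t=3: δ = [1.536e-05, 1.152e-05, 5.760e-06, 1.024e-05]  ψ = [2, 2, 2, 3]  (obs o_3=3)
t=4: δ = [1.536e-06, 6.912e-07, 9.216e-07, 8.192e-07]  ψ = [0, 1, 0, 3]  (obs o_4=4)
t=5: δ = [1.536e-07, 5.530e-08, 9.216e-08, 6.554e-08]  ψ = [0, 2, 0, 3]  (obs o_5=4)
backtrack: best end state = 0; path = [3, 3, 2, 0, 0, 0]

path = [3, 3, 2, 0, 0, 0]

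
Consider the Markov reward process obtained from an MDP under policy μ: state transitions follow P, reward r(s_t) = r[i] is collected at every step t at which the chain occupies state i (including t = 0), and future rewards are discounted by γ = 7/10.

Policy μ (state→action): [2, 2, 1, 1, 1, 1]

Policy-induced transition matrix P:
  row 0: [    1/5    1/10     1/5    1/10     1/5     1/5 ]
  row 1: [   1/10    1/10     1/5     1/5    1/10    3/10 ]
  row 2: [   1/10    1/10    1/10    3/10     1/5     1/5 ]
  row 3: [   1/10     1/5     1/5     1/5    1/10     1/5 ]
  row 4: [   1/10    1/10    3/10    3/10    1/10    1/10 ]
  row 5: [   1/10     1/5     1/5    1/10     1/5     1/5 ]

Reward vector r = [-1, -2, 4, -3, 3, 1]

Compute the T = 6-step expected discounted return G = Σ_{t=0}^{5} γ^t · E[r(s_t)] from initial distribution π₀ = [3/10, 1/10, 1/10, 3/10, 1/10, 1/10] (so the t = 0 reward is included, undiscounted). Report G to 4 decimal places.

t=0: π = [0.3000, 0.1000, 0.1000, 0.3000, 0.1000, 0.1000], E[r] = -0.6000, γ^t·E[r] = -0.600000, running G = -0.600000
t=1: π = [0.1300, 0.1400, 0.2000, 0.1800, 0.1500, 0.2000], E[r] = 0.5000, γ^t·E[r] = 0.350000, running G = -0.250000
t=2: π = [0.1130, 0.1380, 0.1950, 0.2020, 0.1530, 0.1990], E[r] = 0.4430, γ^t·E[r] = 0.217070, running G = -0.032930
t=3: π = [0.1113, 0.1401, 0.1958, 0.2036, 0.1507, 0.1985], E[r] = 0.4315, γ^t·E[r] = 0.148005, running G = 0.115075
t=4: π = [0.1111, 0.1402, 0.1955, 0.2037, 0.1506, 0.1989], E[r] = 0.4300, γ^t·E[r] = 0.103248, running G = 0.218322
t=5: π = [0.1111, 0.1403, 0.1955, 0.2036, 0.1506, 0.1990], E[r] = 0.4302, γ^t·E[r] = 0.072309, running G = 0.290631

G = 0.2906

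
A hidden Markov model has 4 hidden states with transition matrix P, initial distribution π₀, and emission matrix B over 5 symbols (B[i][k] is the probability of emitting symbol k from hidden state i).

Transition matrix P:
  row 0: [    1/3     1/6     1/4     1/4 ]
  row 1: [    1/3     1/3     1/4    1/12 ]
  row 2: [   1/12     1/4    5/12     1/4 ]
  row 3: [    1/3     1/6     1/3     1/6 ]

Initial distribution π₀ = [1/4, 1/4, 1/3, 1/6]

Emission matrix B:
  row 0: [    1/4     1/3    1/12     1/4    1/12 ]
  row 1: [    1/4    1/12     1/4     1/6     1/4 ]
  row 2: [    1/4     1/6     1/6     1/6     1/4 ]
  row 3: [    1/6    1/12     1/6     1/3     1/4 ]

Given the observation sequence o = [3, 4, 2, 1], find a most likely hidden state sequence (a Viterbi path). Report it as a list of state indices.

t=0: δ = [6.250e-02, 4.167e-02, 5.556e-02, 5.556e-02]  (obs o_0=3)
t=1: δ = [1.736e-03, 3.472e-03, 5.787e-03, 3.906e-03]  ψ = [0, 1, 2, 0]  (obs o_1=4)
t=2: δ = [1.085e-04, 3.617e-04, 4.019e-04, 2.411e-04]  ψ = [3, 2, 2, 2]  (obs o_2=2)
t=3: δ = [4.019e-05, 1.005e-05, 2.791e-05, 8.372e-06]  ψ = [1, 1, 2, 2]  (obs o_3=1)
backtrack: best end state = 0; path = [2, 2, 1, 0]

path = [2, 2, 1, 0]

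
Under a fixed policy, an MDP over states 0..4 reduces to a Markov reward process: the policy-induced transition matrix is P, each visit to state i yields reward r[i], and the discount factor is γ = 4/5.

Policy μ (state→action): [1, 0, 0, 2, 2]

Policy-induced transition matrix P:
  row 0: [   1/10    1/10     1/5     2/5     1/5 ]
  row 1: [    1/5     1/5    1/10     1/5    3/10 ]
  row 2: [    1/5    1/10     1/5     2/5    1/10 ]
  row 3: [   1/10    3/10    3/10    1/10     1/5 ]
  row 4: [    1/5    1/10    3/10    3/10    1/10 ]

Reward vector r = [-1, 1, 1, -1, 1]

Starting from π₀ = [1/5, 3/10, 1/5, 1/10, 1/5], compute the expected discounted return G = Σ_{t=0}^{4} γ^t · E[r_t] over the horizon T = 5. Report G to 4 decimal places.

G = 0.7053

t=0: π = [0.2000, 0.3000, 0.2000, 0.1000, 0.2000], E[r] = 0.4000, γ^t·E[r] = 0.400000, running G = 0.400000
t=1: π = [0.1700, 0.1500, 0.2000, 0.2900, 0.1900], E[r] = 0.0800, γ^t·E[r] = 0.064000, running G = 0.464000
t=2: π = [0.1540, 0.1730, 0.2330, 0.2640, 0.1760], E[r] = 0.1640, γ^t·E[r] = 0.104960, running G = 0.568960
t=3: π = [0.1582, 0.1701, 0.2267, 0.2686, 0.1764], E[r] = 0.1464, γ^t·E[r] = 0.074957, running G = 0.643917
t=4: π = [0.1573, 0.1707, 0.2275, 0.2678, 0.1767], E[r] = 0.1498, γ^t·E[r] = 0.061374, running G = 0.705291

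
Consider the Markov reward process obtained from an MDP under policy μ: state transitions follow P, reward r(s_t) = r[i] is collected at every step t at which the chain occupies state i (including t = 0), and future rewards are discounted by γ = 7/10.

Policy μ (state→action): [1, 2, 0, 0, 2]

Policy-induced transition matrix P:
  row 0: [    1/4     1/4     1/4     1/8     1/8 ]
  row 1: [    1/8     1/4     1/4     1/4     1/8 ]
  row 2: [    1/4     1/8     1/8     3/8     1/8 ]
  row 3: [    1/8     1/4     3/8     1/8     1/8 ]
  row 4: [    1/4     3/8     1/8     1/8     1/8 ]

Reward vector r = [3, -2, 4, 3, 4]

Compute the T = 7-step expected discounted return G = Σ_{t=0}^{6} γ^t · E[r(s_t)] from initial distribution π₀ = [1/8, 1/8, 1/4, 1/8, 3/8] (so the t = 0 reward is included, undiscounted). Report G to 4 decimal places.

t=0: π = [0.1250, 0.1250, 0.2500, 0.1250, 0.3750], E[r] = 3.0000, γ^t·E[r] = 3.000000, running G = 3.000000
t=1: π = [0.2188, 0.2656, 0.1875, 0.2031, 0.1250], E[r] = 1.9844, γ^t·E[r] = 1.389063, running G = 4.389063
t=2: π = [0.1914, 0.2422, 0.2363, 0.2051, 0.1250], E[r] = 2.1504, γ^t·E[r] = 1.053691, running G = 5.442754
t=3: π = [0.1941, 0.2361, 0.2305, 0.2144, 0.1250], E[r] = 2.1750, γ^t·E[r] = 0.746042, running G = 6.188796
t=4: π = [0.1937, 0.2368, 0.2324, 0.2121, 0.1250], E[r] = 2.1733, γ^t·E[r] = 0.521804, running G = 6.710600
t=5: π = [0.1939, 0.2366, 0.2318, 0.2127, 0.1250], E[r] = 2.1739, γ^t·E[r] = 0.365375, running G = 7.075975
t=6: π = [0.1938, 0.2366, 0.2320, 0.2125, 0.1250], E[r] = 2.1738, γ^t·E[r] = 0.255741, running G = 7.331716

G = 7.3317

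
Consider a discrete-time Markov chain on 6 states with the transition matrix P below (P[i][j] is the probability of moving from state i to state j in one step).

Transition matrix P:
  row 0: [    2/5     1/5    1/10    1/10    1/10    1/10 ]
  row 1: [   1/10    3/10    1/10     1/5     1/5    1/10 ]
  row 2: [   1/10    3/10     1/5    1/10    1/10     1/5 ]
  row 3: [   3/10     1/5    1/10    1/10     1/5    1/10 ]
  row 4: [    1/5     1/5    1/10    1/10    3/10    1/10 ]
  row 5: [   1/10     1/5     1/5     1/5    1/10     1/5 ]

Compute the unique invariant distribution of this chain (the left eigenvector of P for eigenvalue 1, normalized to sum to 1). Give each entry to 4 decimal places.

π = [0.2063, 0.2361, 0.1250, 0.1361, 0.1715, 0.1250]

Balance equations π_j = Σ_i π_i·P[i][j]:
  π_0 = 2/5·π_0 + 1/10·π_1 + 1/10·π_2 + 3/10·π_3 + 1/5·π_4 + 1/10·π_5
  π_1 = 1/5·π_0 + 3/10·π_1 + 3/10·π_2 + 1/5·π_3 + 1/5·π_4 + 1/5·π_5
  π_2 = 1/10·π_0 + 1/10·π_1 + 1/5·π_2 + 1/10·π_3 + 1/10·π_4 + 1/5·π_5
  π_3 = 1/10·π_0 + 1/5·π_1 + 1/10·π_2 + 1/10·π_3 + 1/10·π_4 + 1/5·π_5
  π_4 = 1/10·π_0 + 1/5·π_1 + 1/10·π_2 + 1/5·π_3 + 3/10·π_4 + 1/10·π_5
  normalize: π_0 + π_1 + π_2 + π_3 + π_4 + π_5 = 1
Solving the linear system gives exactly π = [33/160, 17/72, 1/8, 49/360, 247/1440, 1/8].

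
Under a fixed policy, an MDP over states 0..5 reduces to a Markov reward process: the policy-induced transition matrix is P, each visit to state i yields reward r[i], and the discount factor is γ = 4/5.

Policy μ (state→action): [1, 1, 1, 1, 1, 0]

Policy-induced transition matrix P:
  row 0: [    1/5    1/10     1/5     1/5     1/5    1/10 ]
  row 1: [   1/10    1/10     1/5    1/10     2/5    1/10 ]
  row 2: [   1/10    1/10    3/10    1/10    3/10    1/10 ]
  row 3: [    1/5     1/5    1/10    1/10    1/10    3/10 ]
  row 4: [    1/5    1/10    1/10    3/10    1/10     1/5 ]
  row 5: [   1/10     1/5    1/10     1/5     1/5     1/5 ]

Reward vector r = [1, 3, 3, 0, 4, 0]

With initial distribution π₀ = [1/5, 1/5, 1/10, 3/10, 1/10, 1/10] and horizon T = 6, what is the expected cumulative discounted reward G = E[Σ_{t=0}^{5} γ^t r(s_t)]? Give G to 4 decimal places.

G = 6.5390

t=0: π = [0.2000, 0.2000, 0.1000, 0.3000, 0.1000, 0.1000], E[r] = 1.5000, γ^t·E[r] = 1.500000, running G = 1.500000
t=1: π = [0.1600, 0.1400, 0.1600, 0.1500, 0.2100, 0.1800], E[r] = 1.9000, γ^t·E[r] = 1.520000, running G = 3.020000
t=2: π = [0.1520, 0.1330, 0.1620, 0.1760, 0.2080, 0.1690], E[r] = 1.8690, γ^t·E[r] = 1.196160, running G = 4.216160
t=3: π = [0.1536, 0.1345, 0.1609, 0.1737, 0.2044, 0.1729], E[r] = 1.8574, γ^t·E[r] = 0.950989, running G = 5.167149
t=4: π = [0.1532, 0.1347, 0.1610, 0.1735, 0.2052, 0.1725], E[r] = 1.8608, γ^t·E[r] = 0.762200, running G = 5.929349
t=5: π = [0.1532, 0.1346, 0.1610, 0.1736, 0.2052, 0.1725], E[r] = 1.8606, γ^t·E[r] = 0.609672, running G = 6.539021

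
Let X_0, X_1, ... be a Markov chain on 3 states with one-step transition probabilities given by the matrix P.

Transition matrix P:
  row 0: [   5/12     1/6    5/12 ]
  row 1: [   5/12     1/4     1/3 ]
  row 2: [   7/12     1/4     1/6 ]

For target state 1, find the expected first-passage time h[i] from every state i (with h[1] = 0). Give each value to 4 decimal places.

First-step conditioning: h[1] = 0; for i ≠ 1, h[i] = 1 + Σ_k P[i][k]·h[k].
  h[0] = 1 + 5/12·h[0] + 5/12·h[2]
  h[2] = 1 + 7/12·h[0] + 1/6·h[2]
Solving the 2×2 linear system over states ≠ 1 gives exactly h = [36/7, 0, 24/5] (h[1] = 0 is the target).

h = [5.1429, 0.0000, 4.8000]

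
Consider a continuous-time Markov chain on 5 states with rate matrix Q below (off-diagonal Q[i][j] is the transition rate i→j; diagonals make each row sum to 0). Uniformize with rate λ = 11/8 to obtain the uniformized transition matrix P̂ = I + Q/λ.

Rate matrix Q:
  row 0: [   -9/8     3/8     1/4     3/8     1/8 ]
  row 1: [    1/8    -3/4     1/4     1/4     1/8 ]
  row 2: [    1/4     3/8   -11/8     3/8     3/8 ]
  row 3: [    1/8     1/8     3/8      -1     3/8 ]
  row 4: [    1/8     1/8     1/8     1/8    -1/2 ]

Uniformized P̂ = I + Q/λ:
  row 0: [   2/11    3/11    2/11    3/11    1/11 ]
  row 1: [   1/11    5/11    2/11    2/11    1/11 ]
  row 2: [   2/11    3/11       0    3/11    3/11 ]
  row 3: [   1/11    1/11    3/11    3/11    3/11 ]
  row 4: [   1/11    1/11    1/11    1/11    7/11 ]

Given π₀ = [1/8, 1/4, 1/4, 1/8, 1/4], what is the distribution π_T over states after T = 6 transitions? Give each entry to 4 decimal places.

π = [0.1143, 0.2168, 0.1431, 0.1926, 0.3331]

t=0: π = [0.1250, 0.2500, 0.2500, 0.1250, 0.2500]
t=1: π = [0.1250, 0.2500, 0.1250, 0.2045, 0.2955]
t=2: π = [0.1136, 0.2273, 0.1508, 0.1963, 0.3120]
t=3: π = [0.1150, 0.2216, 0.1439, 0.1953, 0.3242]
t=4: π = [0.1144, 0.2186, 0.1439, 0.1936, 0.3294]
t=5: π = [0.1144, 0.2174, 0.1433, 0.1930, 0.3320]
t=6: π = [0.1143, 0.2168, 0.1431, 0.1926, 0.3331]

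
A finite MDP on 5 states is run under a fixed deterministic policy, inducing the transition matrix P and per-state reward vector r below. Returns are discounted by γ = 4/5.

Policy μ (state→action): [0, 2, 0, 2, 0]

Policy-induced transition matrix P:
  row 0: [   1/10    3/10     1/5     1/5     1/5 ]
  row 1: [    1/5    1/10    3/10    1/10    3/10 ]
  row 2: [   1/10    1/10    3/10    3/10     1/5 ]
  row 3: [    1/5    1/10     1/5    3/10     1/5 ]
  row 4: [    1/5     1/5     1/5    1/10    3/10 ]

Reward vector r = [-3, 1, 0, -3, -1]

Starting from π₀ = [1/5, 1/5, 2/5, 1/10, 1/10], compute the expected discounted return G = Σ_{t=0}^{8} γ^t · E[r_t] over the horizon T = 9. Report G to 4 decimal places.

t=0: π = [0.2000, 0.2000, 0.4000, 0.1000, 0.1000], E[r] = -0.8000, γ^t·E[r] = -0.800000, running G = -0.800000
t=1: π = [0.1400, 0.1500, 0.2600, 0.2200, 0.2300], E[r] = -1.1600, γ^t·E[r] = -0.928000, running G = -1.728000
t=2: π = [0.1600, 0.1510, 0.2410, 0.2100, 0.2380], E[r] = -1.1970, γ^t·E[r] = -0.766080, running G = -2.494080
t=3: π = [0.1599, 0.1558, 0.2392, 0.2062, 0.2389], E[r] = -1.1814, γ^t·E[r] = -0.604877, running G = -3.098957
t=4: π = [0.1601, 0.1559, 0.2395, 0.2051, 0.2395], E[r] = -1.1791, γ^t·E[r] = -0.482951, running G = -3.581908
t=5: π = [0.1600, 0.1560, 0.2395, 0.2049, 0.2395], E[r] = -1.1785, γ^t·E[r] = -0.386158, running G = -3.968066
t=6: π = [0.1600, 0.1560, 0.2396, 0.2049, 0.2395], E[r] = -1.1784, γ^t·E[r] = -0.308911, running G = -4.276977
t=7: π = [0.1600, 0.1560, 0.2396, 0.2049, 0.2396], E[r] = -1.1784, γ^t·E[r] = -0.247126, running G = -4.524104
t=8: π = [0.1600, 0.1560, 0.2396, 0.2049, 0.2396], E[r] = -1.1784, γ^t·E[r] = -0.197701, running G = -4.721805

G = -4.7218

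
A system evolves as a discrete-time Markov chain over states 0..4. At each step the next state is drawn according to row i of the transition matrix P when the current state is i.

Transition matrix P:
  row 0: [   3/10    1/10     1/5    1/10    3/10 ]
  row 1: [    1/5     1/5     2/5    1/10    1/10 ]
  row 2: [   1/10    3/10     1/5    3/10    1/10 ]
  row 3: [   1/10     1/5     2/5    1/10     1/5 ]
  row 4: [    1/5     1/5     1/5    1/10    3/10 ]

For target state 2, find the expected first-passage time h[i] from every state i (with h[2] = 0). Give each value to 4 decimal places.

First-step conditioning: h[2] = 0; for i ≠ 2, h[i] = 1 + Σ_k P[i][k]·h[k].
  h[0] = 1 + 3/10·h[0] + 1/10·h[1] + 1/10·h[3] + 3/10·h[4]
  h[1] = 1 + 1/5·h[0] + 1/5·h[1] + 1/10·h[3] + 1/10·h[4]
  h[3] = 1 + 1/10·h[0] + 1/5·h[1] + 1/10·h[3] + 1/5·h[4]
  h[4] = 1 + 1/5·h[0] + 1/5·h[1] + 1/10·h[3] + 3/10·h[4]
Solving the 4×4 linear system over states ≠ 2 gives exactly h = [4600/1151, 3600/1151, 0, 3590/1151, 4500/1151] (h[2] = 0 is the target).

h = [3.9965, 3.1277, 0.0000, 3.1190, 3.9096]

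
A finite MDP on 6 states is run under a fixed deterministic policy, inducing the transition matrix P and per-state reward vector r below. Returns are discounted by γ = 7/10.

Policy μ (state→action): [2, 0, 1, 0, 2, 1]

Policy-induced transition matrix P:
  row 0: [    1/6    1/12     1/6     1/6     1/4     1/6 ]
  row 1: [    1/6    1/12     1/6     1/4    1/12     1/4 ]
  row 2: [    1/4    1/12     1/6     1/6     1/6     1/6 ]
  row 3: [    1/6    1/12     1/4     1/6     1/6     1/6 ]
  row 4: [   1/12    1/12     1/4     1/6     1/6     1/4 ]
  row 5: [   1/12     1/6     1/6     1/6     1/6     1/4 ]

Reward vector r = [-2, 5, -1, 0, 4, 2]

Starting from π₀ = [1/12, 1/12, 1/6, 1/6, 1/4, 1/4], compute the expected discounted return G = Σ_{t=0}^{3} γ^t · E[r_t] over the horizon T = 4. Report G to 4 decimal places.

G = 3.2975

t=0: π = [0.0833, 0.0833, 0.1667, 0.1667, 0.2500, 0.2500], E[r] = 1.5833, γ^t·E[r] = 1.583333, running G = 1.583333
t=1: π = [0.1389, 0.1042, 0.2014, 0.1736, 0.1667, 0.2153], E[r] = 1.1389, γ^t·E[r] = 0.797222, running G = 2.380556
t=2: π = [0.1516, 0.1013, 0.1950, 0.1753, 0.1696, 0.2072], E[r] = 1.1007, γ^t·E[r] = 0.539340, running G = 2.919896
t=3: π = [0.1515, 0.1006, 0.1954, 0.1751, 0.1709, 0.2065], E[r] = 1.1010, γ^t·E[r] = 0.377637, running G = 3.297533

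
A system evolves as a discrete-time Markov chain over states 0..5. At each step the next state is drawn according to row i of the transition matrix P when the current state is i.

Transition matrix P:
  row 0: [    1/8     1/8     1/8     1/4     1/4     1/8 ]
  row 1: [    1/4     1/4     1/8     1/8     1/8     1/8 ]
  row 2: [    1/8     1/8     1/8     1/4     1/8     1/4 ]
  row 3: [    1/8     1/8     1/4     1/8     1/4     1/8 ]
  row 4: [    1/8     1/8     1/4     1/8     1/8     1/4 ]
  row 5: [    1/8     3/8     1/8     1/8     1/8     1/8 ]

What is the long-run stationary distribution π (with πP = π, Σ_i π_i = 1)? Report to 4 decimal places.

π = [0.1488, 0.1904, 0.1661, 0.1644, 0.1641, 0.1663]

Balance equations π_j = Σ_i π_i·P[i][j]:
  π_0 = 1/8·π_0 + 1/4·π_1 + 1/8·π_2 + 1/8·π_3 + 1/8·π_4 + 1/8·π_5
  π_1 = 1/8·π_0 + 1/4·π_1 + 1/8·π_2 + 1/8·π_3 + 1/8·π_4 + 3/8·π_5
  π_2 = 1/8·π_0 + 1/8·π_1 + 1/8·π_2 + 1/4·π_3 + 1/4·π_4 + 1/8·π_5
  π_3 = 1/4·π_0 + 1/8·π_1 + 1/4·π_2 + 1/8·π_3 + 1/8·π_4 + 1/8·π_5
  π_4 = 1/4·π_0 + 1/8·π_1 + 1/8·π_2 + 1/4·π_3 + 1/8·π_4 + 1/8·π_5
  normalize: π_0 + π_1 + π_2 + π_3 + π_4 + π_5 = 1
Solving the linear system gives exactly π = [698/4691, 893/4691, 779/4691, 771/4691, 770/4691, 780/4691].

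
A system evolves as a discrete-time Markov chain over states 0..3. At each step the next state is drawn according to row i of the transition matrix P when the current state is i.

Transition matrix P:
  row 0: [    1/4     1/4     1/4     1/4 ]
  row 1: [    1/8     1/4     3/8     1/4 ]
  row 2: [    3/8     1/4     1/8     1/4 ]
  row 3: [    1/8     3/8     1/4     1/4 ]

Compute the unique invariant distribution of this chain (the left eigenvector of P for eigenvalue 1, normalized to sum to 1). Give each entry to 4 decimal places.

π = [0.2153, 0.2813, 0.2535, 0.2500]

Balance equations π_j = Σ_i π_i·P[i][j]:
  π_0 = 1/4·π_0 + 1/8·π_1 + 3/8·π_2 + 1/8·π_3
  π_1 = 1/4·π_0 + 1/4·π_1 + 1/4·π_2 + 3/8·π_3
  π_2 = 1/4·π_0 + 3/8·π_1 + 1/8·π_2 + 1/4·π_3
  normalize: π_0 + π_1 + π_2 + π_3 = 1
Solving the linear system gives exactly π = [31/144, 9/32, 73/288, 1/4].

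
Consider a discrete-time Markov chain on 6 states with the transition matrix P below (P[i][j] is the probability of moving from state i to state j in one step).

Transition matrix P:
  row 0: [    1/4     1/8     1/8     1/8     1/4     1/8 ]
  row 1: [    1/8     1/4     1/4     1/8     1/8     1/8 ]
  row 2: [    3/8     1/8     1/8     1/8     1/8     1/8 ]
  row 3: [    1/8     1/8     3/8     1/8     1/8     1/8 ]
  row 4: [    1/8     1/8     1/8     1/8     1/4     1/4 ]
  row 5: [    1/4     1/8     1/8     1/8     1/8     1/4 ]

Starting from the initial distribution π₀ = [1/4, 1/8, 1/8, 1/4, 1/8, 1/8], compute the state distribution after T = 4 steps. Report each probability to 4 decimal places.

t=0: π = [0.2500, 0.1250, 0.1250, 0.2500, 0.1250, 0.1250]
t=1: π = [0.2031, 0.1406, 0.2031, 0.1250, 0.1719, 0.1563]
t=2: π = [0.2207, 0.1426, 0.1738, 0.1250, 0.1719, 0.1660]
t=3: π = [0.2168, 0.1428, 0.1741, 0.1250, 0.1741, 0.1672]
t=4: π = [0.2165, 0.1429, 0.1741, 0.1250, 0.1739, 0.1677]

π = [0.2165, 0.1429, 0.1741, 0.1250, 0.1739, 0.1677]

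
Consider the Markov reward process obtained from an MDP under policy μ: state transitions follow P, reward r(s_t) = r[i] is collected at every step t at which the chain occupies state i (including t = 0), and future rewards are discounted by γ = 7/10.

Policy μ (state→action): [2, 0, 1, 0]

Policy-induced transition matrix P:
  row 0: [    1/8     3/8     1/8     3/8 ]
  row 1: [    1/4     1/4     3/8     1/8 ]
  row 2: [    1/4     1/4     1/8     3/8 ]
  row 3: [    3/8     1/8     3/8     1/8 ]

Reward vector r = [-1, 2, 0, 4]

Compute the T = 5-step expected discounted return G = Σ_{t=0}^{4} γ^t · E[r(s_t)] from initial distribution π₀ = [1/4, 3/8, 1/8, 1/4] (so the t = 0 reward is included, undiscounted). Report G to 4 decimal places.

t=0: π = [0.2500, 0.3750, 0.1250, 0.2500], E[r] = 1.5000, γ^t·E[r] = 1.500000, running G = 1.500000
t=1: π = [0.2500, 0.2500, 0.2813, 0.2188], E[r] = 1.1250, γ^t·E[r] = 0.787500, running G = 2.287500
t=2: π = [0.2461, 0.2539, 0.2422, 0.2578], E[r] = 1.2930, γ^t·E[r] = 0.633555, running G = 2.921055
t=3: π = [0.2515, 0.2485, 0.2529, 0.2471], E[r] = 1.2339, γ^t·E[r] = 0.423223, running G = 3.344278
t=4: π = [0.2495, 0.2505, 0.2489, 0.2511], E[r] = 1.2560, γ^t·E[r] = 0.301576, running G = 3.645854

G = 3.6459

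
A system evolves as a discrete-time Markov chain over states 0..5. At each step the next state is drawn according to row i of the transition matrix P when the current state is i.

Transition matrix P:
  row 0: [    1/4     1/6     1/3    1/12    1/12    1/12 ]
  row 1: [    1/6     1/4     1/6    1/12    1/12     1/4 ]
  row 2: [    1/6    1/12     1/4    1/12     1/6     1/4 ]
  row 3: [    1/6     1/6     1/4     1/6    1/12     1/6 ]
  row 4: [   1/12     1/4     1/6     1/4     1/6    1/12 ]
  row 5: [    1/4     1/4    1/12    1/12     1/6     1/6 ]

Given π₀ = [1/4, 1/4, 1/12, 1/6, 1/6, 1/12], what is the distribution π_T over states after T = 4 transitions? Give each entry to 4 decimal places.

t=0: π = [0.2500, 0.2500, 0.0833, 0.1667, 0.1667, 0.0833]
t=1: π = [0.1806, 0.2014, 0.2222, 0.1250, 0.1111, 0.1597]
t=2: π = [0.1858, 0.1875, 0.2124, 0.1123, 0.1244, 0.1777]
t=3: π = [0.1866, 0.1898, 0.2099, 0.1134, 0.1262, 0.1741]
t=4: π = [0.1862, 0.1900, 0.2102, 0.1138, 0.1259, 0.1739]

π = [0.1862, 0.1900, 0.2102, 0.1138, 0.1259, 0.1739]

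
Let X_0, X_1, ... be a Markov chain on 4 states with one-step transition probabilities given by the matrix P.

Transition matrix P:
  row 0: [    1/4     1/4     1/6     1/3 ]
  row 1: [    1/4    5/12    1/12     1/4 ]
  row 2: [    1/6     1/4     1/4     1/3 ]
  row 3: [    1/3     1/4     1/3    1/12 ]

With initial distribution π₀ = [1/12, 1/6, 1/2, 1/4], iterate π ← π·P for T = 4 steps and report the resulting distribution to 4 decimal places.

t=0: π = [0.0833, 0.1667, 0.5000, 0.2500]
t=1: π = [0.2292, 0.2778, 0.2361, 0.2569]
t=2: π = [0.2517, 0.2963, 0.2060, 0.2459]
t=3: π = [0.2533, 0.2994, 0.2001, 0.2472]
t=4: π = [0.2539, 0.2999, 0.1996, 0.2466]

π = [0.2539, 0.2999, 0.1996, 0.2466]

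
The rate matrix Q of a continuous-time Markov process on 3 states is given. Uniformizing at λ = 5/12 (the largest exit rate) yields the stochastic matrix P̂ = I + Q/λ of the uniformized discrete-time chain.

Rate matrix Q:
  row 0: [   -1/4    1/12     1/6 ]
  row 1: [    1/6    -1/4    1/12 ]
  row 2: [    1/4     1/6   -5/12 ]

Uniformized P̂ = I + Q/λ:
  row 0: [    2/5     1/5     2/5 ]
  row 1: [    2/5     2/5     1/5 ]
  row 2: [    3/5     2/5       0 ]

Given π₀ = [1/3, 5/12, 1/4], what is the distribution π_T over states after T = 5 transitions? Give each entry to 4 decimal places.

t=0: π = [0.3333, 0.4167, 0.2500]
t=1: π = [0.4500, 0.3333, 0.2167]
t=2: π = [0.4433, 0.3100, 0.2467]
t=3: π = [0.4493, 0.3113, 0.2393]
t=4: π = [0.4479, 0.3101, 0.2420]
t=5: π = [0.4484, 0.3104, 0.2412]

π = [0.4484, 0.3104, 0.2412]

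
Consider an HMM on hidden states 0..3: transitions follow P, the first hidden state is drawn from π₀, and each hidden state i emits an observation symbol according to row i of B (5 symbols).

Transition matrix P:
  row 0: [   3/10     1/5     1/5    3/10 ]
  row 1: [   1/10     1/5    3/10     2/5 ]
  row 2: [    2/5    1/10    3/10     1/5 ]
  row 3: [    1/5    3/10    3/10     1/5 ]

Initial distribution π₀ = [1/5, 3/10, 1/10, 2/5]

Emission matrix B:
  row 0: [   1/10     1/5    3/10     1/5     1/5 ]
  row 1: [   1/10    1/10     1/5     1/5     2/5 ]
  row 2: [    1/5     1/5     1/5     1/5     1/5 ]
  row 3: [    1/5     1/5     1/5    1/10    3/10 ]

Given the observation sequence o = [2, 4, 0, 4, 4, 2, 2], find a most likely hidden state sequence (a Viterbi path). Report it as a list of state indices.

path = [3, 1, 3, 1, 3, 2, 0]

t=0: δ = [6.000e-02, 6.000e-02, 2.000e-02, 8.000e-02]  (obs o_0=2)
t=1: δ = [3.600e-03, 9.600e-03, 4.800e-03, 7.200e-03]  ψ = [0, 3, 3, 1]  (obs o_1=4)
t=2: δ = [1.920e-04, 2.160e-04, 5.760e-04, 7.680e-04]  ψ = [2, 3, 1, 1]  (obs o_2=0)
t=3: δ = [4.608e-05, 9.216e-05, 4.608e-05, 4.608e-05]  ψ = [2, 3, 3, 3]  (obs o_3=4)
t=4: δ = [3.686e-06, 7.373e-06, 5.530e-06, 1.106e-05]  ψ = [2, 1, 1, 1]  (obs o_4=4)
t=5: δ = [6.636e-07, 6.636e-07, 6.636e-07, 5.898e-07]  ψ = [2, 3, 3, 1]  (obs o_5=2)
t=6: δ = [7.963e-08, 3.539e-08, 3.981e-08, 5.308e-08]  ψ = [2, 3, 1, 1]  (obs o_6=2)
backtrack: best end state = 0; path = [3, 1, 3, 1, 3, 2, 0]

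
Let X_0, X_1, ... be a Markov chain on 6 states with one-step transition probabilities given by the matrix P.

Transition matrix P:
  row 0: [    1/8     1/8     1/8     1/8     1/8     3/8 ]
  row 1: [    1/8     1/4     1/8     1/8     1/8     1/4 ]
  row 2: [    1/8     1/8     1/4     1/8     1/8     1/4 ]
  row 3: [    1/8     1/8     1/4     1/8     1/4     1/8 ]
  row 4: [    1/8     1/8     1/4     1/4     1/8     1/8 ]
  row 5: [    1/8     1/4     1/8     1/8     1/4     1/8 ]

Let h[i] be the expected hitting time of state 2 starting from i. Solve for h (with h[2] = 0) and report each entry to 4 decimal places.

h = [6.0743, 6.0862, 0.0000, 5.2303, 5.2303, 5.9911]

First-step conditioning: h[2] = 0; for i ≠ 2, h[i] = 1 + Σ_k P[i][k]·h[k].
  h[0] = 1 + 1/8·h[0] + 1/8·h[1] + 1/8·h[3] + 1/8·h[4] + 3/8·h[5]
  h[1] = 1 + 1/8·h[0] + 1/4·h[1] + 1/8·h[3] + 1/8·h[4] + 1/4·h[5]
  h[3] = 1 + 1/8·h[0] + 1/8·h[1] + 1/8·h[3] + 1/4·h[4] + 1/8·h[5]
  h[4] = 1 + 1/8·h[0] + 1/8·h[1] + 1/4·h[3] + 1/8·h[4] + 1/8·h[5]
  h[5] = 1 + 1/8·h[0] + 1/4·h[1] + 1/8·h[3] + 1/4·h[4] + 1/8·h[5]
Solving the 5×5 linear system over states ≠ 2 gives exactly h = [4088/673, 4096/673, 0, 3520/673, 3520/673, 4032/673] (h[2] = 0 is the target).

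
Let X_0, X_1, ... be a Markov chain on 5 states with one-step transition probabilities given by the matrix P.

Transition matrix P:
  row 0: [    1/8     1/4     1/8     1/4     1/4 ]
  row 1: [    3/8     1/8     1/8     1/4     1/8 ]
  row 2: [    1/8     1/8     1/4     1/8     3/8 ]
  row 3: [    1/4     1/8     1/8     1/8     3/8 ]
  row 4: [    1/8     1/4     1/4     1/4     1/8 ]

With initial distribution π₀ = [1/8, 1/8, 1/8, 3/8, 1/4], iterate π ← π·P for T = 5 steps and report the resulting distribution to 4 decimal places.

t=0: π = [0.1250, 0.1250, 0.1250, 0.3750, 0.2500]
t=1: π = [0.2031, 0.1719, 0.1719, 0.1875, 0.2656]
t=2: π = [0.1914, 0.1836, 0.1797, 0.2051, 0.2402]
t=3: π = [0.1965, 0.1790, 0.1775, 0.2019, 0.2451]
t=4: π = [0.1950, 0.1802, 0.1778, 0.2026, 0.2444]
t=5: π = [0.1954, 0.1799, 0.1778, 0.2024, 0.2445]

π = [0.1954, 0.1799, 0.1778, 0.2024, 0.2445]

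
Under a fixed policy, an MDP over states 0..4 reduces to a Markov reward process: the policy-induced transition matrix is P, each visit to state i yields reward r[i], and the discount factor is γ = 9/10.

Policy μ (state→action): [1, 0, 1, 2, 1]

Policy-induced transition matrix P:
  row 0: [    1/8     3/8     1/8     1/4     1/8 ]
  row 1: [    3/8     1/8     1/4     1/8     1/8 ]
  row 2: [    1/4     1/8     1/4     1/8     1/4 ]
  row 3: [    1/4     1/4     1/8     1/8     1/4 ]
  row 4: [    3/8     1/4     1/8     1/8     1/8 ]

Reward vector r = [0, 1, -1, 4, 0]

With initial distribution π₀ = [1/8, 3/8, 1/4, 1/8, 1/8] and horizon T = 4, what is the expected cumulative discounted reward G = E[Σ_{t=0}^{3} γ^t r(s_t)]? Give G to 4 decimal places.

t=0: π = [0.1250, 0.3750, 0.2500, 0.1250, 0.1250], E[r] = 0.6250, γ^t·E[r] = 0.625000, running G = 0.625000
t=1: π = [0.2969, 0.1875, 0.2031, 0.1406, 0.1719], E[r] = 0.5469, γ^t·E[r] = 0.492188, running G = 1.117188
t=2: π = [0.2578, 0.2383, 0.1738, 0.1621, 0.1680], E[r] = 0.7129, γ^t·E[r] = 0.577441, running G = 1.694629
t=3: π = [0.2686, 0.2307, 0.1765, 0.1572, 0.1670], E[r] = 0.6831, γ^t·E[r] = 0.497984, running G = 2.192613

G = 2.1926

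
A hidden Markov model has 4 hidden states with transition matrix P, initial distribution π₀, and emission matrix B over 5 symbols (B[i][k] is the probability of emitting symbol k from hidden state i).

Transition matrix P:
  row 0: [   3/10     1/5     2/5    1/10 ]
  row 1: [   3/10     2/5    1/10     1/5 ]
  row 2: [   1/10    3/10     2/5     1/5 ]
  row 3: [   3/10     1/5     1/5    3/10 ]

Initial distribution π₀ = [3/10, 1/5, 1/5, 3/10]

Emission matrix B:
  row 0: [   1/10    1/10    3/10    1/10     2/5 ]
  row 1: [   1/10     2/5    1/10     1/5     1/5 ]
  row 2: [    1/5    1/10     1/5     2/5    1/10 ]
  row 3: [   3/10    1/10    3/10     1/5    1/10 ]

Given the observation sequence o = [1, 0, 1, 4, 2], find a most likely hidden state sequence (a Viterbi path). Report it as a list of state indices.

path = [1, 1, 1, 0, 0]

t=0: δ = [3.000e-02, 8.000e-02, 2.000e-02, 3.000e-02]  (obs o_0=1)
t=1: δ = [2.400e-03, 3.200e-03, 2.400e-03, 4.800e-03]  ψ = [1, 1, 0, 1]  (obs o_1=0)
t=2: δ = [1.440e-04, 5.120e-04, 9.600e-05, 1.440e-04]  ψ = [3, 1, 0, 3]  (obs o_2=1)
t=3: δ = [6.144e-05, 4.096e-05, 5.760e-06, 1.024e-05]  ψ = [1, 1, 0, 1]  (obs o_3=4)
t=4: δ = [5.530e-06, 1.638e-06, 4.915e-06, 2.458e-06]  ψ = [0, 1, 0, 1]  (obs o_4=2)
backtrack: best end state = 0; path = [1, 1, 1, 0, 0]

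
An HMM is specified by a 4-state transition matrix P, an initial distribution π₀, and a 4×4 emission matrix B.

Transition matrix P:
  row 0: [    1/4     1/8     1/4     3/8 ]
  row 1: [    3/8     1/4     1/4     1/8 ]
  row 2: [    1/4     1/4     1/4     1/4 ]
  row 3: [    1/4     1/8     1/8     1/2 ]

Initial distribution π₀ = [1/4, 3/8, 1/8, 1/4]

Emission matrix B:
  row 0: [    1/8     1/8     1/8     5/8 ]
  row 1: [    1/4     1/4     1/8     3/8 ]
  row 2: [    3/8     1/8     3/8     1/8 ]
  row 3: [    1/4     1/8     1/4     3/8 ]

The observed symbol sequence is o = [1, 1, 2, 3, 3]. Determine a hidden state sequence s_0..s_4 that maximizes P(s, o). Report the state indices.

path = [1, 0, 3, 3, 3]

t=0: δ = [3.125e-02, 9.375e-02, 1.562e-02, 3.125e-02]  (obs o_0=1)
t=1: δ = [4.395e-03, 5.859e-03, 2.930e-03, 1.953e-03]  ψ = [1, 1, 1, 3]  (obs o_1=1)
t=2: δ = [2.747e-04, 1.831e-04, 5.493e-04, 4.120e-04]  ψ = [1, 1, 1, 0]  (obs o_2=2)
t=3: δ = [8.583e-05, 5.150e-05, 1.717e-05, 7.725e-05]  ψ = [2, 2, 2, 3]  (obs o_3=3)
t=4: δ = [1.341e-05, 4.828e-06, 2.682e-06, 1.448e-05]  ψ = [0, 1, 0, 3]  (obs o_4=3)
backtrack: best end state = 3; path = [1, 0, 3, 3, 3]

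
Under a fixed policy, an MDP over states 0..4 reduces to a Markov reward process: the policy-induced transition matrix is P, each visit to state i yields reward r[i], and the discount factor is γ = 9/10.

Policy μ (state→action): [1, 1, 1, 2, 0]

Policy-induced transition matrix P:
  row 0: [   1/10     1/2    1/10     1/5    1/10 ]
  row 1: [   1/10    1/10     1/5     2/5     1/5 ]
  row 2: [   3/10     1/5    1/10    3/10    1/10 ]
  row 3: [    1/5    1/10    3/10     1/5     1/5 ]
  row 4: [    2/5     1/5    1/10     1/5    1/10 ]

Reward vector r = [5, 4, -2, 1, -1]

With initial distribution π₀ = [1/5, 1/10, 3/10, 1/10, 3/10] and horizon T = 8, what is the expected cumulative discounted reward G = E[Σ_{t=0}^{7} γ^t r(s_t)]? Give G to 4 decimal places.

G = 8.7269

t=0: π = [0.2000, 0.1000, 0.3000, 0.1000, 0.3000], E[r] = 0.6000, γ^t·E[r] = 0.600000, running G = 0.600000
t=1: π = [0.2600, 0.2400, 0.1300, 0.2500, 0.1200], E[r] = 2.1300, γ^t·E[r] = 1.917000, running G = 2.517000
t=2: π = [0.1870, 0.2290, 0.1740, 0.2610, 0.1490], E[r] = 1.6150, γ^t·E[r] = 1.308150, running G = 3.825150
t=3: π = [0.2056, 0.2071, 0.1751, 0.2632, 0.1490], E[r] = 1.6204, γ^t·E[r] = 1.181272, running G = 5.006422
t=4: π = [0.2060, 0.2147, 0.1734, 0.2589, 0.1470], E[r] = 1.6540, γ^t·E[r] = 1.085189, running G = 6.091611
t=5: π = [0.2047, 0.2145, 0.1733, 0.2603, 0.1474], E[r] = 1.6476, γ^t·E[r] = 0.972880, running G = 7.064491
t=6: π = [0.2049, 0.2139, 0.1735, 0.2602, 0.1475], E[r] = 1.6459, γ^t·E[r] = 0.874692, running G = 7.939183
t=7: π = [0.2050, 0.2141, 0.1734, 0.2601, 0.1474], E[r] = 1.6469, γ^t·E[r] = 0.787691, running G = 8.726873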